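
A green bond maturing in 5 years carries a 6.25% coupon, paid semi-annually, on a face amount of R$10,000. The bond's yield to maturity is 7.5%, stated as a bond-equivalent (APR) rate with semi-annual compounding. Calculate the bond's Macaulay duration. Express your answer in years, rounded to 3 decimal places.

4.350 years

Periodic yield y = 0.0375. Discount each cash flow and weight by its period:
  t   CF        PV=CF/(1+0.0375)^t    t·PV
  1       312.50       301.2048       301.2048
  2       312.50       290.3179       580.6358
  3       312.50       279.8245       839.4734
  4       312.50       269.7103     1,078.8414
  5       312.50       259.9618     1,299.8089
  6       312.50       250.5656     1,503.3934
  7       312.50       241.5090     1,690.5629
  8       312.50       232.7797     1,862.2379
  9       312.50       224.3660     2,019.2941
  10   10,312.50     7,136.4612    71,364.6118
  Σ                  9,486.7008    82,540.0644
Price P = Σ PV = 9,486.7008.
Macaulay duration = Σ(t·PV) / P = 82,540.0644 / 9,486.7008 = 8.70061 half-year periods.
In years: 8.70061 / 2 = 4.35030 years.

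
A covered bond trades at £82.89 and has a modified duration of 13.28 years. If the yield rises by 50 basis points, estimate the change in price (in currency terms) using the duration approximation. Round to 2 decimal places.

-£5.50

Duration approximation: ΔP/P ≈ -D_mod · Δy = -13.28 × (+0.005) = -0.066400.
ΔP ≈ 82.89 × (-0.066400) = -5.503896.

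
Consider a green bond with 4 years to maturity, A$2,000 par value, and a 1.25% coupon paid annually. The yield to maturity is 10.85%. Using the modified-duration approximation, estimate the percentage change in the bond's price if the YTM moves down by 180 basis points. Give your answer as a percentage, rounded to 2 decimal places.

Periodic yield y = 0.1085. Modified duration first:
  t   CF        PV=CF/(1+0.1085)^t    t·PV
  1        25.00        22.5530        22.5530
  2        25.00        20.3455        40.6910
  3        25.00        18.3541        55.0623
  4     2,025.00     1,341.1651     5,364.6603
  Σ                  1,402.4177     5,482.9666
P = 1,402.4177; D_Mac = 3.90965 yrs; D_mod = 3.90965/(1+0.1085) = 3.52698 yrs.
ΔP/P ≈ -D_mod · Δy = -3.52698 × (-0.018) = +0.063486 = +6.3486%.

+6.35%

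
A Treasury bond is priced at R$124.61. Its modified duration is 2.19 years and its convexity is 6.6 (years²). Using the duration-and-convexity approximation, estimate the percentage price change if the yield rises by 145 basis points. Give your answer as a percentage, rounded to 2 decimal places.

-3.11%

Duration effect: -D_mod·Δy = -2.19 × (+0.0145) = -0.031755
Convexity effect: ½·C·(Δy)² = 0.5 × 6.6 × (0.0145)² = +0.000693825
ΔP/P ≈ -0.031755 + 0.000693825 = -0.031061175
= -3.1061175%.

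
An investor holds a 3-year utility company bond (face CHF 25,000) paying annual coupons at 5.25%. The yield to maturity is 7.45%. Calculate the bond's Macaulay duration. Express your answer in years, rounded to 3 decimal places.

2.848 years

Periodic yield y = 0.0745. Discount each cash flow and weight by its year:
  t   CF        PV=CF/(1+0.0745)^t    t·PV
  1     1,312.50     1,221.4984     1,221.4984
  2     1,312.50     1,136.8063     2,273.6126
  3    26,312.50    21,210.1067    63,630.3202
  Σ                 23,568.4114    67,125.4311
Price P = Σ PV = 23,568.4114.
Macaulay duration = Σ(t·PV) / P = 67,125.4311 / 23,568.4114 = 2.84811 years.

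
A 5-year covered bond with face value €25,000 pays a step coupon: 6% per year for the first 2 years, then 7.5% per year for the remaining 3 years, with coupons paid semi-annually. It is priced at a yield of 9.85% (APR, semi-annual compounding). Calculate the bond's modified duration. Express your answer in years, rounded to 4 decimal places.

4.1057 years

Periodic yield y = 0.04925. First find Macaulay duration:
  t   CF        PV=CF/(1+0.04925)^t    t·PV
  1       750.00       714.7963       714.7963
  2       750.00       681.2450     1,362.4899
  3       750.00       649.2685     1,947.8055
  4       750.00       618.7929     2,475.1718
  5       937.50       737.1848     3,685.9241
  6       937.50       702.5826     4,215.4958
  7       937.50       669.6046     4,687.2322
  8       937.50       638.1745     5,105.3961
  9       937.50       608.2197     5,473.9772
  10   25,937.50    16,037.5615   160,375.6152
  Σ                 22,057.4305   190,043.9041
P = 22,057.4305; Macaulay duration = 190,043.9041 / 22,057.4305 = 8.61587 half-year periods = 4.30793 years.
Modified duration = D_Mac / (1 + y) = 4.30793 / 1.04925 = 4.10573 years.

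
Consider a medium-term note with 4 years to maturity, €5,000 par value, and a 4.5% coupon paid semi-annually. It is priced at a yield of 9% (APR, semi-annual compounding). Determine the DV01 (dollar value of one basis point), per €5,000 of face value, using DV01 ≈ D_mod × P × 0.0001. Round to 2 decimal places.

Periodic yield y = 0.045.
  t   CF        PV=CF/(1+0.045)^t    t·PV
  1       112.50       107.6555       107.6555
  2       112.50       103.0196       206.0392
  3       112.50        98.5834       295.7501
  4       112.50        94.3382       377.3526
  5       112.50        90.2757       451.3787
  6       112.50        86.3883       518.3296
  7       112.50        82.6682       578.6774
  8     5,112.50     3,595.0340    28,760.2717
  Σ                  4,257.9628    31,295.4549
P = 4,257.9628; D_Mac = 7.34987 half-year periods = 3.67493 yrs; D_mod = 3.51668 yrs.
DV01 ≈ 3.51668 × 4,257.9628 × 0.0001 = 1.497390.

€1.50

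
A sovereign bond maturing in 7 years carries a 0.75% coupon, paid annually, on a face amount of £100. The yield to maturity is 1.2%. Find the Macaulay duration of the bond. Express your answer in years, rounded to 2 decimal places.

Periodic yield y = 0.012. Discount each cash flow and weight by its year:
  t   CF        PV=CF/(1+0.012)^t    t·PV
  1         0.75         0.7411         0.7411
  2         0.75         0.7323         1.4646
  3         0.75         0.7236         2.1709
  4         0.75         0.7151         2.8602
  5         0.75         0.7066         3.5329
  6         0.75         0.6982         4.1892
  7       100.75        92.6790       648.7532
  Σ                     96.9959       663.7121
Price P = Σ PV = 96.9959.
Macaulay duration = Σ(t·PV) / P = 663.7121 / 96.9959 = 6.84268 years.

6.84 years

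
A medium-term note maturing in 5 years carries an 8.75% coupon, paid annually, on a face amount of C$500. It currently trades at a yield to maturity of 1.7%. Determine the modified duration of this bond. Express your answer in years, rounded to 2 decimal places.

Periodic yield y = 0.017. First find Macaulay duration:
  t   CF        PV=CF/(1+0.017)^t    t·PV
  1        43.75        43.0187        43.0187
  2        43.75        42.2996        84.5992
  3        43.75        41.5925       124.7775
  4        43.75        40.8973       163.5891
  5       543.75       499.7980     2,498.9900
  Σ                    667.6060     2,914.9744
P = 667.6060; Macaulay duration = 2,914.9744 / 667.6060 = 4.36631 years.
Modified duration = D_Mac / (1 + y) = 4.36631 / 1.017 = 4.29332 years.

4.29 years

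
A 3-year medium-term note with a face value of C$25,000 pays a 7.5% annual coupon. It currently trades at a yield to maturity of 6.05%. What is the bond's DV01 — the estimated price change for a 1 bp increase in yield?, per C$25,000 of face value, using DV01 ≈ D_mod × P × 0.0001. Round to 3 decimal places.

C$6.855

Periodic yield y = 0.0605.
  t   CF        PV=CF/(1+0.0605)^t    t·PV
  1     1,875.00     1,768.0339     1,768.0339
  2     1,875.00     1,667.1702     3,334.3403
  3    26,875.00    22,532.8671    67,598.6012
  Σ                 25,968.0712    72,700.9754
P = 25,968.0712; D_Mac = 2.79963 yrs; D_mod = 2.63991 yrs.
DV01 ≈ 2.63991 × 25,968.0712 × 0.0001 = 6.855349.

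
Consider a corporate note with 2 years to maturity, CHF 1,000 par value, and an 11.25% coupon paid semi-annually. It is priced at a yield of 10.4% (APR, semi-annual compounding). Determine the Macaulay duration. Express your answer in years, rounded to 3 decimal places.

Periodic yield y = 0.052. Discount each cash flow and weight by its period:
  t   CF        PV=CF/(1+0.052)^t    t·PV
  1        56.25        53.4696        53.4696
  2        56.25        50.8266       101.6532
  3        56.25        48.3143       144.9428
  4     1,056.25       862.3901     3,449.5604
  Σ                  1,015.0005     3,749.6260
Price P = Σ PV = 1,015.0005.
Macaulay duration = Σ(t·PV) / P = 3,749.6260 / 1,015.0005 = 3.69421 half-year periods.
In years: 3.69421 / 2 = 1.84711 years.

1.847 years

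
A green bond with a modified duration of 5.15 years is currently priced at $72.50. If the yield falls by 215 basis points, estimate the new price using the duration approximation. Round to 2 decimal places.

$80.53

Duration approximation: ΔP/P ≈ -D_mod · Δy = -5.15 × (-0.0215) = +0.110725.
New price ≈ 72.50 × (1 + 0.110725) = 80.5275625.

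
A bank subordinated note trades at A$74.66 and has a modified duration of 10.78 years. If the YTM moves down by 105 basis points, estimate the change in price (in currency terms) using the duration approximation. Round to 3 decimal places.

Duration approximation: ΔP/P ≈ -D_mod · Δy = -10.78 × (-0.0105) = +0.113190.
ΔP ≈ 74.66 × (+0.113190) = +8.4507654.

+A$8.451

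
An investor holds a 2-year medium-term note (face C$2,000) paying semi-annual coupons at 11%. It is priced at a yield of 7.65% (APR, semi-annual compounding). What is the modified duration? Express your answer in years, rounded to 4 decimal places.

1.7856 years

Periodic yield y = 0.03825. First find Macaulay duration:
  t   CF        PV=CF/(1+0.03825)^t    t·PV
  1       110.00       105.9475       105.9475
  2       110.00       102.0443       204.0886
  3       110.00        98.2849       294.8547
  4     2,110.00     1,815.8279     7,263.3118
  Σ                  2,122.1047     7,868.2027
P = 2,122.1047; Macaulay duration = 7,868.2027 / 2,122.1047 = 3.70774 half-year periods = 1.85387 years.
Modified duration = D_Mac / (1 + y) = 1.85387 / 1.03825 = 1.78557 years.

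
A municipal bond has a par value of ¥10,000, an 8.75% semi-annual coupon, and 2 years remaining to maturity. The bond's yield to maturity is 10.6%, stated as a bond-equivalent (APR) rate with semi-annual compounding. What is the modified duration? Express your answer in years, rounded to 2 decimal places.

1.78 years

Periodic yield y = 0.053. First find Macaulay duration:
  t   CF        PV=CF/(1+0.053)^t    t·PV
  1       437.50       415.4796       415.4796
  2       437.50       394.5675       789.1350
  3       437.50       374.7080     1,124.1239
  4    10,437.50     8,489.5174    33,958.0697
  Σ                  9,674.2725    36,286.8082
P = 9,674.2725; Macaulay duration = 36,286.8082 / 9,674.2725 = 3.75086 half-year periods = 1.87543 years.
Modified duration = D_Mac / (1 + y) = 1.87543 / 1.053 = 1.78103 years.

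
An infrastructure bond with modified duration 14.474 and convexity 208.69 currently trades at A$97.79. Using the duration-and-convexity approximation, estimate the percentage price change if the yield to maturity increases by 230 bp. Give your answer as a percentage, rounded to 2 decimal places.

Duration effect: -D_mod·Δy = -14.474 × (+0.023) = -0.332902
Convexity effect: ½·C·(Δy)² = 0.5 × 208.69 × (0.023)² = +0.055198505
ΔP/P ≈ -0.332902 + 0.055198505 = -0.277703495
= -27.7703495%.

-27.77%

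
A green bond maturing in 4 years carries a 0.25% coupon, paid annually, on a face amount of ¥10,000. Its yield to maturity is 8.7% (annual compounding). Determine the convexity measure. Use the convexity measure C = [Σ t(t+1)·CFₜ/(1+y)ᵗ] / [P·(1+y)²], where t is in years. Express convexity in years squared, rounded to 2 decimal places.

With y = 0.087:
  t   CF        PV=CF/(1+0.087)^t    t·PV        t(t+1)·PV
  1        25.00        22.9991        22.9991          45.9982
  2        25.00        21.1583        42.3166         126.9498
  3        25.00        19.4649        58.3946         233.5784
  4    10,025.00     7,180.6904    28,722.7618     143,613.8089
  Σ                  7,244.3127    28,846.4721     144,020.3353
P = 7,244.3127.
Convexity = Σ t(t+1)·PV / [P·(1+y)²] = 144,020.3353 / (7,244.3127 × 1.181569) = 16.82548.

16.83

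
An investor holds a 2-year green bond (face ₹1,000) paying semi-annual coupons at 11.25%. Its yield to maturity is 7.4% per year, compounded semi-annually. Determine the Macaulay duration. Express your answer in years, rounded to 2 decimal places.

Periodic yield y = 0.037. Discount each cash flow and weight by its period:
  t   CF        PV=CF/(1+0.037)^t    t·PV
  1        56.25        54.2430        54.2430
  2        56.25        52.3076       104.6153
  3        56.25        50.4413       151.3239
  4     1,056.25       913.3804     3,653.5217
  Σ                  1,070.3724     3,963.7038
Price P = Σ PV = 1,070.3724.
Macaulay duration = Σ(t·PV) / P = 3,963.7038 / 1,070.3724 = 3.70311 half-year periods.
In years: 3.70311 / 2 = 1.85155 years.

1.85 years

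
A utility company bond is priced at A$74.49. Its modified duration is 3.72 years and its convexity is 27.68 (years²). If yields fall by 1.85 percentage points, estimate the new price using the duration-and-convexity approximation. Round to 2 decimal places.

Duration effect: -D_mod·Δy = -3.72 × (-0.0185) = +0.068820
Convexity effect: ½·C·(Δy)² = 0.5 × 27.68 × (-0.0185)² = +0.00473674
ΔP/P ≈ +0.068820 + 0.00473674 = +0.07355674
New price ≈ 74.49 × (1 + 0.07355674) = 79.9692415626.

A$79.97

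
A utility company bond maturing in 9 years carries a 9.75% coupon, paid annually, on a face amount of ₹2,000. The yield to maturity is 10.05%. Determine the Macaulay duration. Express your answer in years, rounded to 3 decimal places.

Periodic yield y = 0.1005. Discount each cash flow and weight by its year:
  t   CF        PV=CF/(1+0.1005)^t    t·PV
  1       195.00       177.1922       177.1922
  2       195.00       161.0106       322.0212
  3       195.00       146.3068       438.9204
  4       195.00       132.9457       531.7830
  5       195.00       120.8049       604.0243
  6       195.00       109.7727       658.6362
  7       195.00        99.7480       698.2361
  8       195.00        90.6388       725.1105
  9     2,195.00       927.0947     8,343.8524
  Σ                  1,965.5144    12,499.7762
Price P = Σ PV = 1,965.5144.
Macaulay duration = Σ(t·PV) / P = 12,499.7762 / 1,965.5144 = 6.35954 years.

6.360 years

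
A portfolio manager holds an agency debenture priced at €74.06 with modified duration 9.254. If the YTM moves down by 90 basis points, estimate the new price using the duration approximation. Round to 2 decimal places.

€80.23

Duration approximation: ΔP/P ≈ -D_mod · Δy = -9.254 × (-0.009) = +0.083286.
New price ≈ 74.06 × (1 + 0.083286) = 80.22816116.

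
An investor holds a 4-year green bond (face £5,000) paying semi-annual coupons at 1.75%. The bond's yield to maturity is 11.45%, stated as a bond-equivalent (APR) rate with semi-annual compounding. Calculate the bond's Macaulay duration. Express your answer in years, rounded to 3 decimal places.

Periodic yield y = 0.05725. Discount each cash flow and weight by its period:
  t   CF        PV=CF/(1+0.05725)^t    t·PV
  1        43.75        41.3809        41.3809
  2        43.75        39.1402        78.2803
  3        43.75        37.0207       111.0622
  4        43.75        35.0161       140.0642
  5        43.75        33.1199       165.5997
  6        43.75        31.3265       187.9590
  7        43.75        29.6302       207.4112
  8     5,043.75     3,230.9631    25,847.7050
  Σ                  3,477.5976    26,779.4627
Price P = Σ PV = 3,477.5976.
Macaulay duration = Σ(t·PV) / P = 26,779.4627 / 3,477.5976 = 7.70056 half-year periods.
In years: 7.70056 / 2 = 3.85028 years.

3.850 years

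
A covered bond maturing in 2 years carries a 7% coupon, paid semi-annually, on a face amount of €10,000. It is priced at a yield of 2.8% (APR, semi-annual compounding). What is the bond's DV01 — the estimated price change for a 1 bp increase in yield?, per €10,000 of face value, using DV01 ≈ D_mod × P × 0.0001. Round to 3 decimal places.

Periodic yield y = 0.014.
  t   CF        PV=CF/(1+0.014)^t    t·PV
  1       350.00       345.1677       345.1677
  2       350.00       340.4020       680.8040
  3       350.00       335.7022     1,007.1066
  4    10,350.00     9,790.1316    39,160.5264
  Σ                 10,811.4035    41,193.6047
P = 10,811.4035; D_Mac = 3.81020 half-year periods = 1.90510 yrs; D_mod = 1.87880 yrs.
DV01 ≈ 1.87880 × 10,811.4035 × 0.0001 = 2.031243.

€2.031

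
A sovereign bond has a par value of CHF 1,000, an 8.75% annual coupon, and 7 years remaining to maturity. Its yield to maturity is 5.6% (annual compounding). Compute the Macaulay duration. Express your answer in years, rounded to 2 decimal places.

Periodic yield y = 0.056. Discount each cash flow and weight by its year:
  t   CF        PV=CF/(1+0.056)^t    t·PV
  1        87.50        82.8598        82.8598
  2        87.50        78.4658       156.9315
  3        87.50        74.3047       222.9141
  4        87.50        70.3643       281.4572
  5        87.50        66.6329       333.1643
  6        87.50        63.0993       378.5958
  7     1,087.50       742.6460     5,198.5219
  Σ                  1,178.3728     6,654.4447
Price P = Σ PV = 1,178.3728.
Macaulay duration = Σ(t·PV) / P = 6,654.4447 / 1,178.3728 = 5.64715 years.

5.65 years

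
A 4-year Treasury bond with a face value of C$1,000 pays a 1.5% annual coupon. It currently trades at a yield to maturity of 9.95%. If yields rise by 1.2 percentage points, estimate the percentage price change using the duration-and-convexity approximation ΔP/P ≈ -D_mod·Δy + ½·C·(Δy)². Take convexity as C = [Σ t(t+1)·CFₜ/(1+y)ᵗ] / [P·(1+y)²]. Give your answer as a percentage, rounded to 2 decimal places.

With y = 0.0995:
  t   CF        PV=CF/(1+0.0995)^t    t·PV        t(t+1)·PV
  1        15.00        13.6426        13.6426          27.2851
  2        15.00        12.4080        24.8159          74.4478
  3        15.00        11.2851        33.8553         135.4212
  4     1,015.00       694.5206     2,778.0822      13,890.4112
  Σ                    731.8562     2,850.3961      14,127.5654
P = 731.8562; D_Mac = 3.89475 yrs; D_mod = 3.54229 yrs; C = 15.96802.
Duration effect: -3.54229 × (+0.012) = -0.042507
Convexity effect: 0.5 × 15.96802 × (0.012)² = +0.0011497
ΔP/P ≈ -0.042507 + 0.0011497 = -0.041358 = -4.1358%.

-4.14%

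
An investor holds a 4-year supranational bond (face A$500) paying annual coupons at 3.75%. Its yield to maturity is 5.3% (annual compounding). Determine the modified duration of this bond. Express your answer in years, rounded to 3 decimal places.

Periodic yield y = 0.053. First find Macaulay duration:
  t   CF        PV=CF/(1+0.053)^t    t·PV
  1        18.75        17.8063        17.8063
  2        18.75        16.9100        33.8201
  3        18.75        16.0589        48.1767
  4       518.75       421.9341     1,687.7364
  Σ                    472.7093     1,787.5395
P = 472.7093; Macaulay duration = 1,787.5395 / 472.7093 = 3.78148 years.
Modified duration = D_Mac / (1 + y) = 3.78148 / 1.053 = 3.59115 years.

3.591 years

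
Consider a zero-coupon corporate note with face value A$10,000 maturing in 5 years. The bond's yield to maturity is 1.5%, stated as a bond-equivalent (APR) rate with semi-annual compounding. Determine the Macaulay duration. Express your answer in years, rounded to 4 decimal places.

A zero-coupon bond has a single cash flow at maturity, so its Macaulay duration equals its maturity: 5 years.
(Equivalently: 10 semi-annual periods ÷ 2 = 5 years.)

5.0000 years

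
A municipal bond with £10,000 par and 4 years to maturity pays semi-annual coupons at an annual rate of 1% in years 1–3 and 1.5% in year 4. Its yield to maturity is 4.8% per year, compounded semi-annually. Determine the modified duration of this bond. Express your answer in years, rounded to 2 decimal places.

Periodic yield y = 0.024. First find Macaulay duration:
  t   CF        PV=CF/(1+0.024)^t    t·PV
  1        50.00        48.8281        48.8281
  2        50.00        47.6837        95.3674
  3        50.00        46.5661       139.6984
  4        50.00        45.4747       181.8989
  5        50.00        44.4089       222.0446
  6        50.00        43.3681       260.2085
  7        75.00        63.5275       444.6923
  8    10,075.00     8,333.8447    66,670.7574
  Σ                  8,673.7019    68,063.4957
P = 8,673.7019; Macaulay duration = 68,063.4957 / 8,673.7019 = 7.84711 half-year periods = 3.92356 years.
Modified duration = D_Mac / (1 + y) = 3.92356 / 1.024 = 3.83160 years.

3.83 years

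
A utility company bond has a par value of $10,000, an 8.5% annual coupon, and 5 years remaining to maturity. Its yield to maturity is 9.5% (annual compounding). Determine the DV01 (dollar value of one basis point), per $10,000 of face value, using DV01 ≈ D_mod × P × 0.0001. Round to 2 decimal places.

Periodic yield y = 0.095.
  t   CF        PV=CF/(1+0.095)^t    t·PV
  1       850.00       776.2557       776.2557
  2       850.00       708.9093     1,417.8186
  3       850.00       647.4058     1,942.2173
  4       850.00       591.2381     2,364.9526
  5    10,850.00     6,892.2202    34,461.1008
  Σ                  9,616.0291    40,962.3451
P = 9,616.0291; D_Mac = 4.25980 yrs; D_mod = 3.89023 yrs.
DV01 ≈ 3.89023 × 9,616.0291 × 0.0001 = 3.740853.

$3.74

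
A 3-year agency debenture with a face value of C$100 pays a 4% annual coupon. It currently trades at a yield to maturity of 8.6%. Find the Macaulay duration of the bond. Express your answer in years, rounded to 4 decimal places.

Periodic yield y = 0.086. Discount each cash flow and weight by its year:
  t   CF        PV=CF/(1+0.086)^t    t·PV
  1         4.00         3.6832         3.6832
  2         4.00         3.3916         6.7831
  3       104.00        81.1977       243.5932
  Σ                     88.2725       254.0596
Price P = Σ PV = 88.2725.
Macaulay duration = Σ(t·PV) / P = 254.0596 / 88.2725 = 2.87813 years.

2.8781 years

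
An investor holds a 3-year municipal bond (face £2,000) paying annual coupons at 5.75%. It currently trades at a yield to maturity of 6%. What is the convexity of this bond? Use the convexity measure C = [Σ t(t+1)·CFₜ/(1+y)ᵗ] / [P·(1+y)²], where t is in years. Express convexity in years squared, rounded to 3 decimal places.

9.919

With y = 0.06:
  t   CF        PV=CF/(1+0.06)^t    t·PV        t(t+1)·PV
  1       115.00       108.4906       108.4906         216.9811
  2       115.00       102.3496       204.6992         614.0975
  3     2,115.00     1,775.7948     5,327.3844      21,309.5374
  Σ                  1,986.6349     5,640.5741      22,140.6161
P = 1,986.6349.
Convexity = Σ t(t+1)·PV / [P·(1+y)²] = 22,140.6161 / (1,986.6349 × 1.123600) = 9.91882.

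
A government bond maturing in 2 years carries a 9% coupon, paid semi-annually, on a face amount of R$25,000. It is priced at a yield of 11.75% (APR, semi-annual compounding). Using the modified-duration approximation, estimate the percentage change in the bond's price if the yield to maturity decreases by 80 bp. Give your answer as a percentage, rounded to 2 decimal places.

Periodic yield y = 0.05875. Modified duration first:
  t   CF        PV=CF/(1+0.05875)^t    t·PV
  1     1,125.00     1,062.5738     1,062.5738
  2     1,125.00     1,003.6116     2,007.2232
  3     1,125.00       947.9212     2,843.7637
  4    26,125.00    20,791.3460    83,165.3840
  Σ                 23,805.4526    89,078.9447
P = 23,805.4526; D_Mac = 3.74196 half-year periods = 1.87098 yrs; D_mod = 1.87098/(1+0.05875) = 1.76716 yrs.
ΔP/P ≈ -D_mod · Δy = -1.76716 × (-0.008) = +0.014137 = +1.4137%.

+1.41%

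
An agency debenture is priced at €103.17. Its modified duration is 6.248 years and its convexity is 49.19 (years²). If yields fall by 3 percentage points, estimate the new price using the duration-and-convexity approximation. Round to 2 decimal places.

Duration effect: -D_mod·Δy = -6.248 × (-0.03) = +0.187440
Convexity effect: ½·C·(Δy)² = 0.5 × 49.19 × (-0.03)² = +0.0221355
ΔP/P ≈ +0.187440 + 0.0221355 = +0.2095755
New price ≈ 103.17 × (1 + 0.2095755) = 124.791904335.

€124.79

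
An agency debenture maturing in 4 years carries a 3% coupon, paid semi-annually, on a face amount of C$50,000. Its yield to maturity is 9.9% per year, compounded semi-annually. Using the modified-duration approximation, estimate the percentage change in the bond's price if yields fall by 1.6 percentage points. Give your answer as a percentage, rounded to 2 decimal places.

+5.74%

Periodic yield y = 0.0495. Modified duration first:
  t   CF        PV=CF/(1+0.0495)^t    t·PV
  1       750.00       714.6260       714.6260
  2       750.00       680.9205     1,361.8409
  3       750.00       648.8046     1,946.4139
  4       750.00       618.2035     2,472.8142
  5       750.00       589.0458     2,945.2289
  6       750.00       561.2632     3,367.5795
  7       750.00       534.7911     3,743.5376
  8    50,750.00    34,480.7341   275,845.8727
  Σ                 38,828.3888   292,397.9136
P = 38,828.3888; D_Mac = 7.53052 half-year periods = 3.76526 yrs; D_mod = 3.76526/(1+0.0495) = 3.58767 yrs.
ΔP/P ≈ -D_mod · Δy = -3.58767 × (-0.016) = +0.057403 = +5.7403%.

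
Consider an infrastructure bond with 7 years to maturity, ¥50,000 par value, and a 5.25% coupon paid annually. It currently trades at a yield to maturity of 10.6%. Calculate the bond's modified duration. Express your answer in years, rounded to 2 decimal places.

Periodic yield y = 0.106. First find Macaulay duration:
  t   CF        PV=CF/(1+0.106)^t    t·PV
  1     2,625.00     2,373.4177     2,373.4177
  2     2,625.00     2,145.9473     4,291.8946
  3     2,625.00     1,940.2779     5,820.8336
  4     2,625.00     1,754.3199     7,017.2798
  5     2,625.00     1,586.1844     7,930.9220
  6     2,625.00     1,434.1631     8,604.9786
  7    52,625.00    25,995.9815   181,971.8708
  Σ                 37,230.2919   218,011.1971
P = 37,230.2919; Macaulay duration = 218,011.1971 / 37,230.2919 = 5.85575 years.
Modified duration = D_Mac / (1 + y) = 5.85575 / 1.106 = 5.29453 years.

5.29 years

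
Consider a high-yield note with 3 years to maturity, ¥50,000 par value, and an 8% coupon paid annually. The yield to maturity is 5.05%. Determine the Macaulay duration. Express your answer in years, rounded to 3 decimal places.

Periodic yield y = 0.0505. Discount each cash flow and weight by its year:
  t   CF        PV=CF/(1+0.0505)^t    t·PV
  1     4,000.00     3,807.7106     3,807.7106
  2     4,000.00     3,624.6650     7,249.3301
  3    54,000.00    46,580.6548   139,741.9645
  Σ                 54,013.0305   150,799.0052
Price P = Σ PV = 54,013.0305.
Macaulay duration = Σ(t·PV) / P = 150,799.0052 / 54,013.0305 = 2.79190 years.

2.792 years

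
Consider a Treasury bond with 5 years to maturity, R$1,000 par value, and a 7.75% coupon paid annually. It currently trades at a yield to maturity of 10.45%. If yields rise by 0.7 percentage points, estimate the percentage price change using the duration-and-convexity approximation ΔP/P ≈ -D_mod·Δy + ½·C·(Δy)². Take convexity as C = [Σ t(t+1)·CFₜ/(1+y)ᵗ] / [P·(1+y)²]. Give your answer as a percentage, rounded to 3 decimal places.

With y = 0.1045:
  t   CF        PV=CF/(1+0.1045)^t    t·PV        t(t+1)·PV
  1        77.50        70.1675        70.1675         140.3350
  2        77.50        63.5287       127.0575         381.1725
  3        77.50        57.5181       172.5543         690.2172
  4        77.50        52.0761       208.3046       1,041.5229
  5     1,077.50       655.5241     3,277.6206      19,665.7237
  Σ                    898.8146     3,855.7045      21,918.9712
P = 898.8146; D_Mac = 4.28977 yrs; D_mod = 3.88390 yrs; C = 19.99027.
Duration effect: -3.88390 × (+0.007) = -0.027187
Convexity effect: 0.5 × 19.99027 × (0.007)² = +0.0004898
ΔP/P ≈ -0.027187 + 0.0004898 = -0.026698 = -2.6698%.

-2.670%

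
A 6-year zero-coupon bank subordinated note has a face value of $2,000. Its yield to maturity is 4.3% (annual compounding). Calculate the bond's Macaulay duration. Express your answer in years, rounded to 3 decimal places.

6.000 years

A zero-coupon bond has a single cash flow at maturity, so its Macaulay duration equals its maturity: 6 years.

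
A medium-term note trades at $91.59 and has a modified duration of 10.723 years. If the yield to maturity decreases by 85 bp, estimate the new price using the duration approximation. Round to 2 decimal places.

Duration approximation: ΔP/P ≈ -D_mod · Δy = -10.723 × (-0.0085) = +0.0911455.
New price ≈ 91.59 × (1 + 0.0911455) = 99.938016345.

$99.94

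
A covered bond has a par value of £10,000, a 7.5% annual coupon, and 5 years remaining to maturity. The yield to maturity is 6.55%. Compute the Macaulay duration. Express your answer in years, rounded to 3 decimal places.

Periodic yield y = 0.0655. Discount each cash flow and weight by its year:
  t   CF        PV=CF/(1+0.0655)^t    t·PV
  1       750.00       703.8949       703.8949
  2       750.00       660.6240     1,321.2480
  3       750.00       620.0132     1,860.0395
  4       750.00       581.8988     2,327.5951
  5    10,750.00     7,827.8266    39,139.1328
  Σ                 10,394.2574    45,351.9102
Price P = Σ PV = 10,394.2574.
Macaulay duration = Σ(t·PV) / P = 45,351.9102 / 10,394.2574 = 4.36317 years.

4.363 years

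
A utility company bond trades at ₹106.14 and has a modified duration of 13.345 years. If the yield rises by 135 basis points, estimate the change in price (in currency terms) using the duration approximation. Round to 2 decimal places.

-₹19.12

Duration approximation: ΔP/P ≈ -D_mod · Δy = -13.345 × (+0.0135) = -0.1801575.
ΔP ≈ 106.14 × (-0.1801575) = -19.12191705.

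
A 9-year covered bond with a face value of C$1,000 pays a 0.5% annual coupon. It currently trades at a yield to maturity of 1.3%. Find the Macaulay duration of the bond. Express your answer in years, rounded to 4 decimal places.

Periodic yield y = 0.013. Discount each cash flow and weight by its year:
  t   CF        PV=CF/(1+0.013)^t    t·PV
  1         5.00         4.9358         4.9358
  2         5.00         4.8725         9.7450
  3         5.00         4.8100        14.4299
  4         5.00         4.7482        18.9929
  5         5.00         4.6873        23.4365
  6         5.00         4.6271        27.7629
  7         5.00         4.5678        31.9744
  8         5.00         4.5091        36.0732
  9     1,005.00       894.7074     8,052.3670
  Σ                    932.4653     8,219.7176
Price P = Σ PV = 932.4653.
Macaulay duration = Σ(t·PV) / P = 8,219.7176 / 932.4653 = 8.81504 years.

8.8150 years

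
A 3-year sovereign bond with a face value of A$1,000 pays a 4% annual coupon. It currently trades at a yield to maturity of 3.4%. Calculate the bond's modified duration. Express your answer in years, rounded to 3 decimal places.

Periodic yield y = 0.034. First find Macaulay duration:
  t   CF        PV=CF/(1+0.034)^t    t·PV
  1        40.00        38.6847        38.6847
  2        40.00        37.4127        74.8254
  3     1,040.00       940.7446     2,822.2337
  Σ                  1,016.8420     2,935.7438
P = 1,016.8420; Macaulay duration = 2,935.7438 / 1,016.8420 = 2.88712 years.
Modified duration = D_Mac / (1 + y) = 2.88712 / 1.034 = 2.79218 years.

2.792 years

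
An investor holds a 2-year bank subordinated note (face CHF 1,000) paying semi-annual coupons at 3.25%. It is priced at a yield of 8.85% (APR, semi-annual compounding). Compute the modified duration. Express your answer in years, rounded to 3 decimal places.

Periodic yield y = 0.04425. First find Macaulay duration:
  t   CF        PV=CF/(1+0.04425)^t    t·PV
  1        16.25        15.5614        15.5614
  2        16.25        14.9020        29.8040
  3        16.25        14.2705        42.8116
  4     1,016.25       854.6388     3,418.5553
  Σ                    899.3728     3,506.7323
P = 899.3728; Macaulay duration = 3,506.7323 / 899.3728 = 3.89909 half-year periods = 1.94954 years.
Modified duration = D_Mac / (1 + y) = 1.94954 / 1.04425 = 1.86693 years.

1.867 years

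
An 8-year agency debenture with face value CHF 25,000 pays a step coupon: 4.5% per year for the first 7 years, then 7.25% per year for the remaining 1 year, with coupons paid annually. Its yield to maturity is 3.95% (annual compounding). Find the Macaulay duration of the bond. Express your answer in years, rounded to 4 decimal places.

Periodic yield y = 0.0395. Discount each cash flow and weight by its year:
  t   CF        PV=CF/(1+0.0395)^t    t·PV
  1     1,125.00     1,082.2511     1,082.2511
  2     1,125.00     1,041.1266     2,082.2532
  3     1,125.00     1,001.5648     3,004.6943
  4     1,125.00       963.5063     3,854.0251
  5     1,125.00       926.8940     4,634.4698
  6     1,125.00       891.6729     5,350.0373
  7     1,125.00       857.7902     6,004.5312
  8    26,812.50    19,667.1468   157,337.1747
  Σ                 26,431.9526   183,349.4367
Price P = Σ PV = 26,431.9526.
Macaulay duration = Σ(t·PV) / P = 183,349.4367 / 26,431.9526 = 6.93666 years.

6.9367 years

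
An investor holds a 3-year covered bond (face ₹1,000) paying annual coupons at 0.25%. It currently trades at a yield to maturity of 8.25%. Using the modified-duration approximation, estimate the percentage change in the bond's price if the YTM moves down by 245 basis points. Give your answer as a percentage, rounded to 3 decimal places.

Periodic yield y = 0.0825. Modified duration first:
  t   CF        PV=CF/(1+0.0825)^t    t·PV
  1         2.50         2.3095         2.3095
  2         2.50         2.1335         4.2669
  3     1,002.50       790.3158     2,370.9474
  Σ                    794.7587     2,377.5238
P = 794.7587; D_Mac = 2.99150 yrs; D_mod = 2.99150/(1+0.0825) = 2.76351 yrs.
ΔP/P ≈ -D_mod · Δy = -2.76351 × (-0.0245) = +0.067706 = +6.7706%.

+6.771%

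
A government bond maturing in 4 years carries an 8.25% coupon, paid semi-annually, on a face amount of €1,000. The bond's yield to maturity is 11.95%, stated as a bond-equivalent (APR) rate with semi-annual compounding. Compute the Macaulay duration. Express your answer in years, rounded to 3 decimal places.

3.449 years

Periodic yield y = 0.05975. Discount each cash flow and weight by its period:
  t   CF        PV=CF/(1+0.05975)^t    t·PV
  1        41.25        38.9243        38.9243
  2        41.25        36.7297        73.4594
  3        41.25        34.6588       103.9764
  4        41.25        32.7047       130.8188
  5        41.25        30.8608       154.3039
  6        41.25        29.1208       174.7248
  7        41.25        27.4789       192.3526
  8     1,041.25       654.5271     5,236.2166
  Σ                    885.0051     6,104.7767
Price P = Σ PV = 885.0051.
Macaulay duration = Σ(t·PV) / P = 6,104.7767 / 885.0051 = 6.89801 half-year periods.
In years: 6.89801 / 2 = 3.44901 years.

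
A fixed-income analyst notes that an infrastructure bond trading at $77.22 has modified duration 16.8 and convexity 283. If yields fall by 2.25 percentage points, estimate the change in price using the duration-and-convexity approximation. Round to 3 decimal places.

Duration effect: -D_mod·Δy = -16.8 × (-0.0225) = +0.378000
Convexity effect: ½·C·(Δy)² = 0.5 × 283 × (-0.0225)² = +0.071634375
ΔP/P ≈ +0.378000 + 0.071634375 = +0.449634375
ΔP ≈ 77.22 × (+0.449634375) = +34.7207664375.

+$34.721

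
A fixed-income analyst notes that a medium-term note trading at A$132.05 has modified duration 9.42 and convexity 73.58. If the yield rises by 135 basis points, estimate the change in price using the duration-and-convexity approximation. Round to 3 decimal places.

Duration effect: -D_mod·Δy = -9.42 × (+0.0135) = -0.127170
Convexity effect: ½·C·(Δy)² = 0.5 × 73.58 × (0.0135)² = +0.0067049775
ΔP/P ≈ -0.127170 + 0.0067049775 = -0.1204650225
ΔP ≈ 132.05 × (-0.1204650225) = -15.907406221125.

-A$15.907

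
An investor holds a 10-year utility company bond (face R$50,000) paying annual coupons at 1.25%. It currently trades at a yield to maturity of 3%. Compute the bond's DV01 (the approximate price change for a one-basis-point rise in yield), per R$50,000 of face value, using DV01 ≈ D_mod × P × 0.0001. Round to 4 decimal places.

R$38.8419

Periodic yield y = 0.03.
  t   CF        PV=CF/(1+0.03)^t    t·PV
  1       625.00       606.7961       606.7961
  2       625.00       589.1224     1,178.2449
  3       625.00       571.9635     1,715.8906
  4       625.00       555.3044     2,221.2176
  5       625.00       539.1305     2,695.6525
  6       625.00       523.4277     3,140.5660
  7       625.00       508.1822     3,557.2754
  8       625.00       493.3808     3,947.0462
  9       625.00       479.0105     4,311.0941
  10   50,625.00    37,669.7544   376,697.5444
  Σ                 42,536.0725   400,071.3277
P = 42,536.0725; D_Mac = 9.40546 yrs; D_mod = 9.13151 yrs.
DV01 ≈ 9.13151 × 42,536.0725 × 0.0001 = 38.841876.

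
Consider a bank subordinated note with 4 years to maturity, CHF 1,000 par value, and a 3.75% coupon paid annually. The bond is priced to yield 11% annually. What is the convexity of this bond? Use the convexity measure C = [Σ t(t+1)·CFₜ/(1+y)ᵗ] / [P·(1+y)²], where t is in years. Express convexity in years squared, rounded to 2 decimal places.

14.92

With y = 0.11:
  t   CF        PV=CF/(1+0.11)^t    t·PV        t(t+1)·PV
  1        37.50        33.7838        33.7838          67.5676
  2        37.50        30.4358        60.8717         182.6150
  3        37.50        27.4197        82.2590         329.0361
  4     1,037.50       683.4334     2,733.7335      13,668.6677
  Σ                    775.0727     2,910.6480      14,247.8865
P = 775.0727.
Convexity = Σ t(t+1)·PV / [P·(1+y)²] = 14,247.8865 / (775.0727 × 1.232100) = 14.91977.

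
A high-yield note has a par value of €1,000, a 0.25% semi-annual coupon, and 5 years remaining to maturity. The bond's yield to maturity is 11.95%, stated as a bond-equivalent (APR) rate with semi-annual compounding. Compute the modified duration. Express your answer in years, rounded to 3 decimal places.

Periodic yield y = 0.05975. First find Macaulay duration:
  t   CF        PV=CF/(1+0.05975)^t    t·PV
  1         1.25         1.1795         1.1795
  2         1.25         1.1130         2.2260
  3         1.25         1.0503         3.1508
  4         1.25         0.9911         3.9642
  5         1.25         0.9352         4.6759
  6         1.25         0.8824         5.2947
  7         1.25         0.8327         5.8289
  8         1.25         0.7857         6.2860
  9         1.25         0.7414         6.6730
  10    1,001.25       560.4131     5,604.1310
  Σ                    568.9245     5,643.4100
P = 568.9245; Macaulay duration = 5,643.4100 / 568.9245 = 9.91944 half-year periods = 4.95972 years.
Modified duration = D_Mac / (1 + y) = 4.95972 / 1.05975 = 4.68008 years.

4.680 years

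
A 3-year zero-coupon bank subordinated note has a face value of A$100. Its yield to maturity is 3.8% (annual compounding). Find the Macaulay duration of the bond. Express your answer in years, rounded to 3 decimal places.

3.000 years

A zero-coupon bond has a single cash flow at maturity, so its Macaulay duration equals its maturity: 3 years.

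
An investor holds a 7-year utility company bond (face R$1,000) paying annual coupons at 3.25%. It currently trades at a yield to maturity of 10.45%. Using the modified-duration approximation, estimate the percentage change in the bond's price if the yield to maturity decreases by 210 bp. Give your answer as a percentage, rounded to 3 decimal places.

Periodic yield y = 0.1045. Modified duration first:
  t   CF        PV=CF/(1+0.1045)^t    t·PV
  1        32.50        29.4251        29.4251
  2        32.50        26.6411        53.2822
  3        32.50        24.1205        72.3615
  4        32.50        21.8384        87.3535
  5        32.50        19.7722        98.8609
  6        32.50        17.9015       107.4089
  7     1,032.50       514.9084     3,604.3591
  Σ                    654.6072     4,053.0513
P = 654.6072; D_Mac = 6.19158 yrs; D_mod = 6.19158/(1+0.1045) = 5.60577 yrs.
ΔP/P ≈ -D_mod · Δy = -5.60577 × (-0.021) = +0.117721 = +11.7721%.

+11.772%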